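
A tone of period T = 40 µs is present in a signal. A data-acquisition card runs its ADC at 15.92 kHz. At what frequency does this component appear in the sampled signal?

6.84 kHz

T = 40 µs → f = 1/T = 25 kHz.
25 kHz mod fs = 9.08 kHz.
9.08 kHz > fs/2 = 7.96 kHz, folds to fs − 9.08 kHz = 6.84 kHz.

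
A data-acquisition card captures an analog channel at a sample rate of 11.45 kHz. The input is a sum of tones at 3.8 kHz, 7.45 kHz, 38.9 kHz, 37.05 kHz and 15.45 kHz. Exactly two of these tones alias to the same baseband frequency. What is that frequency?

4 kHz

fs/2 = 5.725 kHz.
3.8 kHz ≤ fs/2 = 5.725 kHz, passes unchanged.
7.45 kHz > fs/2 = 5.725 kHz, folds to fs − 7.45 kHz = 4 kHz.
38.9 kHz mod fs = 4.55 kHz.
4.55 kHz ≤ fs/2 = 5.725 kHz, appears at 4.55 kHz.
37.05 kHz mod fs = 2.7 kHz.
2.7 kHz ≤ fs/2 = 5.725 kHz, appears at 2.7 kHz.
15.45 kHz mod fs = 4 kHz.
4 kHz ≤ fs/2 = 5.725 kHz, appears at 4 kHz.
7.45 kHz and 15.45 kHz both map to 4 kHz.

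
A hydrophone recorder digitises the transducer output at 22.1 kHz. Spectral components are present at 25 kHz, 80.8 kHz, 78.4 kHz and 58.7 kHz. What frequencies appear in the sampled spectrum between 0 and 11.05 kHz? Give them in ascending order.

2.9 kHz, 7.6 kHz, 10 kHz

fs/2 = 11.05 kHz.
25 kHz mod fs = 2.9 kHz.
2.9 kHz ≤ fs/2 = 11.05 kHz, appears at 2.9 kHz.
80.8 kHz mod fs = 14.5 kHz.
14.5 kHz > fs/2 = 11.05 kHz, folds to fs − 14.5 kHz = 7.6 kHz.
78.4 kHz mod fs = 12.1 kHz.
12.1 kHz > fs/2 = 11.05 kHz, folds to fs − 12.1 kHz = 10 kHz.
58.7 kHz mod fs = 14.5 kHz.
14.5 kHz > fs/2 = 11.05 kHz, folds to fs − 14.5 kHz = 7.6 kHz.
Distinct values: {2.9 kHz, 7.6 kHz, 10 kHz}.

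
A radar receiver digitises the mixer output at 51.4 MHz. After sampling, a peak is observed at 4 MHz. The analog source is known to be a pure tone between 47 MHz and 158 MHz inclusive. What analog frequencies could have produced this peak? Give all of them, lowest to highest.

Frequencies that alias to 4 MHz are k·fs ± 4 MHz for integer k ≥ 0.
k=0: 4 MHz.
k=1: 47.4 MHz, 55.4 MHz.
k=2: 98.8 MHz, 106.8 MHz.
k=3: 150.2 MHz, 158.2 MHz.
k=4: 201.6 MHz, 209.6 MHz.
Within [47 MHz, 158 MHz]: 47.4 MHz, 55.4 MHz, 98.8 MHz, 106.8 MHz, 150.2 MHz.

47.4 MHz, 55.4 MHz, 98.8 MHz, 106.8 MHz, 150.2 MHz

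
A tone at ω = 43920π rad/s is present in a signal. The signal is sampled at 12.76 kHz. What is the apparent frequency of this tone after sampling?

ω = 43920π rad/s → f = ω/(2π) = 21960 Hz = 21.96 kHz.
21.96 kHz mod fs = 9.2 kHz.
9.2 kHz > fs/2 = 6.38 kHz, folds to fs − 9.2 kHz = 3.56 kHz.

3.56 kHz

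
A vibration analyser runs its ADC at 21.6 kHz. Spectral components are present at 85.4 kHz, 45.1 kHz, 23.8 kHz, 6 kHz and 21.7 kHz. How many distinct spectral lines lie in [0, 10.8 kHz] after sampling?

5

fs/2 = 10.8 kHz.
85.4 kHz mod fs = 20.6 kHz.
20.6 kHz > fs/2 = 10.8 kHz, folds to fs − 20.6 kHz = 1 kHz.
45.1 kHz mod fs = 1.9 kHz.
1.9 kHz ≤ fs/2 = 10.8 kHz, appears at 1.9 kHz.
23.8 kHz mod fs = 2.2 kHz.
2.2 kHz ≤ fs/2 = 10.8 kHz, appears at 2.2 kHz.
6 kHz ≤ fs/2 = 10.8 kHz, passes unchanged.
21.7 kHz mod fs = 0.1 kHz.
0.1 kHz ≤ fs/2 = 10.8 kHz, appears at 0.1 kHz.
Distinct values: {0.1 kHz, 1 kHz, 1.9 kHz, 2.2 kHz, 6 kHz} → 5.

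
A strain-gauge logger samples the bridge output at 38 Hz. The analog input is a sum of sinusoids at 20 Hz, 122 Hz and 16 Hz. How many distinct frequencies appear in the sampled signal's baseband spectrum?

3

fs/2 = 19 Hz.
20 Hz > fs/2 = 19 Hz, folds to fs − 20 Hz = 18 Hz.
122 Hz mod fs = 8 Hz.
8 Hz ≤ fs/2 = 19 Hz, appears at 8 Hz.
16 Hz ≤ fs/2 = 19 Hz, passes unchanged.
Distinct values: {8 Hz, 16 Hz, 18 Hz} → 3.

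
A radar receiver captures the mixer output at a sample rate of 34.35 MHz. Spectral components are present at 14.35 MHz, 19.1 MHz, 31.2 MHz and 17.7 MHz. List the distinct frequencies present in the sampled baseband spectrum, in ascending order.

3.15 MHz, 14.35 MHz, 15.25 MHz, 16.65 MHz

fs/2 = 17.175 MHz.
14.35 MHz ≤ fs/2 = 17.175 MHz, passes unchanged.
19.1 MHz > fs/2 = 17.175 MHz, folds to fs − 19.1 MHz = 15.25 MHz.
31.2 MHz > fs/2 = 17.175 MHz, folds to fs − 31.2 MHz = 3.15 MHz.
17.7 MHz > fs/2 = 17.175 MHz, folds to fs − 17.7 MHz = 16.65 MHz.
Distinct values: {3.15 MHz, 14.35 MHz, 15.25 MHz, 16.65 MHz}.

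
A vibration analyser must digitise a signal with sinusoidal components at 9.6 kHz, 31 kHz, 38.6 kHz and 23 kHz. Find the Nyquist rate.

77.2 kHz

Highest-frequency component: 38.6 kHz.
Nyquist rate = 2 × 38.6 kHz = 77.2 kHz.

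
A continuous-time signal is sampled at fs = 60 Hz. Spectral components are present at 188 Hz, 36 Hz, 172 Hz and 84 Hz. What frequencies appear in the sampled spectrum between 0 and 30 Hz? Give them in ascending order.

8 Hz, 24 Hz

fs/2 = 30 Hz.
188 Hz mod fs = 8 Hz.
8 Hz ≤ fs/2 = 30 Hz, appears at 8 Hz.
36 Hz > fs/2 = 30 Hz, folds to fs − 36 Hz = 24 Hz.
172 Hz mod fs = 52 Hz.
52 Hz > fs/2 = 30 Hz, folds to fs − 52 Hz = 8 Hz.
84 Hz mod fs = 24 Hz.
24 Hz ≤ fs/2 = 30 Hz, appears at 24 Hz.
Distinct values: {8 Hz, 24 Hz}.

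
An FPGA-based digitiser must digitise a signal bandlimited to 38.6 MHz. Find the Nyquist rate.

Nyquist rate = 2 × 38.6 MHz = 77.2 MHz.

77.2 MHz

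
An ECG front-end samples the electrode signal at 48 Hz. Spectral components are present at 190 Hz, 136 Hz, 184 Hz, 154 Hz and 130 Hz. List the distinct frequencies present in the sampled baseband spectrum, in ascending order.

fs/2 = 24 Hz.
190 Hz mod fs = 46 Hz.
46 Hz > fs/2 = 24 Hz, folds to fs − 46 Hz = 2 Hz.
136 Hz mod fs = 40 Hz.
40 Hz > fs/2 = 24 Hz, folds to fs − 40 Hz = 8 Hz.
184 Hz mod fs = 40 Hz.
40 Hz > fs/2 = 24 Hz, folds to fs − 40 Hz = 8 Hz.
154 Hz mod fs = 10 Hz.
10 Hz ≤ fs/2 = 24 Hz, appears at 10 Hz.
130 Hz mod fs = 34 Hz.
34 Hz > fs/2 = 24 Hz, folds to fs − 34 Hz = 14 Hz.
Distinct values: {2 Hz, 8 Hz, 10 Hz, 14 Hz}.

2 Hz, 8 Hz, 10 Hz, 14 Hz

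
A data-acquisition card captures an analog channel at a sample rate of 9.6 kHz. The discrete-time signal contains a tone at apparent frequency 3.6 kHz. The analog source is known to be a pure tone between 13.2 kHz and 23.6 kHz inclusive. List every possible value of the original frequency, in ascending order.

13.2 kHz, 15.6 kHz, 22.8 kHz

Frequencies that alias to 3.6 kHz are k·fs ± 3.6 kHz for integer k ≥ 0.
k=0: 3.6 kHz.
k=1: 6 kHz, 13.2 kHz.
k=2: 15.6 kHz, 22.8 kHz.
k=3: 25.2 kHz, 32.4 kHz.
Within [13.2 kHz, 23.6 kHz]: 13.2 kHz, 15.6 kHz, 22.8 kHz.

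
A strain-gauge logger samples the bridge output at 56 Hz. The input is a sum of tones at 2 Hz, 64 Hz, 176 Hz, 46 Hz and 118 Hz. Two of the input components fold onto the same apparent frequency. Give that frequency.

8 Hz

fs/2 = 28 Hz.
2 Hz ≤ fs/2 = 28 Hz, passes unchanged.
64 Hz mod fs = 8 Hz.
8 Hz ≤ fs/2 = 28 Hz, appears at 8 Hz.
176 Hz mod fs = 8 Hz.
8 Hz ≤ fs/2 = 28 Hz, appears at 8 Hz.
46 Hz > fs/2 = 28 Hz, folds to fs − 46 Hz = 10 Hz.
118 Hz mod fs = 6 Hz.
6 Hz ≤ fs/2 = 28 Hz, appears at 6 Hz.
64 Hz and 176 Hz both map to 8 Hz.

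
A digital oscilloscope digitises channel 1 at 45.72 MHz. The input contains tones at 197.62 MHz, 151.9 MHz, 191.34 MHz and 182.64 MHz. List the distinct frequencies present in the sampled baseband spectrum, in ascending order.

fs/2 = 22.86 MHz.
197.62 MHz mod fs = 14.74 MHz.
14.74 MHz ≤ fs/2 = 22.86 MHz, appears at 14.74 MHz.
151.9 MHz mod fs = 14.74 MHz.
14.74 MHz ≤ fs/2 = 22.86 MHz, appears at 14.74 MHz.
191.34 MHz mod fs = 8.46 MHz.
8.46 MHz ≤ fs/2 = 22.86 MHz, appears at 8.46 MHz.
182.64 MHz mod fs = 45.48 MHz.
45.48 MHz > fs/2 = 22.86 MHz, folds to fs − 45.48 MHz = 0.24 MHz.
Distinct values: {0.24 MHz, 8.46 MHz, 14.74 MHz}.

0.24 MHz, 8.46 MHz, 14.74 MHz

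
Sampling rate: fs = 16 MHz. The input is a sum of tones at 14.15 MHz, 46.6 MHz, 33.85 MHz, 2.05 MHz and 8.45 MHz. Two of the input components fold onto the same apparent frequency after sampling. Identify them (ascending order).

14.15 MHz, 33.85 MHz

fs/2 = 8 MHz.
14.15 MHz > fs/2 = 8 MHz, folds to fs − 14.15 MHz = 1.85 MHz.
46.6 MHz mod fs = 14.6 MHz.
14.6 MHz > fs/2 = 8 MHz, folds to fs − 14.6 MHz = 1.4 MHz.
33.85 MHz mod fs = 1.85 MHz.
1.85 MHz ≤ fs/2 = 8 MHz, appears at 1.85 MHz.
2.05 MHz ≤ fs/2 = 8 MHz, passes unchanged.
8.45 MHz > fs/2 = 8 MHz, folds to fs − 8.45 MHz = 7.55 MHz.
14.15 MHz and 33.85 MHz both map to 1.85 MHz.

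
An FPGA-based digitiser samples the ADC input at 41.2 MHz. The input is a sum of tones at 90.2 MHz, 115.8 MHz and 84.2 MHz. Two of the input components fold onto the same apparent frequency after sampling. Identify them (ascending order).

90.2 MHz, 115.8 MHz

fs/2 = 20.6 MHz.
90.2 MHz mod fs = 7.8 MHz.
7.8 MHz ≤ fs/2 = 20.6 MHz, appears at 7.8 MHz.
115.8 MHz mod fs = 33.4 MHz.
33.4 MHz > fs/2 = 20.6 MHz, folds to fs − 33.4 MHz = 7.8 MHz.
84.2 MHz mod fs = 1.8 MHz.
1.8 MHz ≤ fs/2 = 20.6 MHz, appears at 1.8 MHz.
90.2 MHz and 115.8 MHz both map to 7.8 MHz.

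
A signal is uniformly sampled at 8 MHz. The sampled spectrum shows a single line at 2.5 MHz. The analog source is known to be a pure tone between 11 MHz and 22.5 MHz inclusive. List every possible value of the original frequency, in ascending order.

13.5 MHz, 18.5 MHz, 21.5 MHz

Frequencies that alias to 2.5 MHz are k·fs ± 2.5 MHz for integer k ≥ 0.
k=0: 2.5 MHz.
k=1: 5.5 MHz, 10.5 MHz.
k=2: 13.5 MHz, 18.5 MHz.
k=3: 21.5 MHz, 26.5 MHz.
k=4: 29.5 MHz, 34.5 MHz.
Within [11 MHz, 22.5 MHz]: 13.5 MHz, 18.5 MHz, 21.5 MHz.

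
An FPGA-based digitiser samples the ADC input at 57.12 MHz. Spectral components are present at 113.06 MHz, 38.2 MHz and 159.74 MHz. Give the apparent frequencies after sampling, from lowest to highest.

fs/2 = 28.56 MHz.
113.06 MHz mod fs = 55.94 MHz.
55.94 MHz > fs/2 = 28.56 MHz, folds to fs − 55.94 MHz = 1.18 MHz.
38.2 MHz > fs/2 = 28.56 MHz, folds to fs − 38.2 MHz = 18.92 MHz.
159.74 MHz mod fs = 45.5 MHz.
45.5 MHz > fs/2 = 28.56 MHz, folds to fs − 45.5 MHz = 11.62 MHz.
Distinct values: {1.18 MHz, 11.62 MHz, 18.92 MHz}.

1.18 MHz, 11.62 MHz, 18.92 MHz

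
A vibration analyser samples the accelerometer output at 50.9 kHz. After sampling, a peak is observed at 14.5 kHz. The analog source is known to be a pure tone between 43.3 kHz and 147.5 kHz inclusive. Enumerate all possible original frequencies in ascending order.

65.4 kHz, 87.3 kHz, 116.3 kHz, 138.2 kHz

Frequencies that alias to 14.5 kHz are k·fs ± 14.5 kHz for integer k ≥ 0.
k=0: 14.5 kHz.
k=1: 36.4 kHz, 65.4 kHz.
k=2: 87.3 kHz, 116.3 kHz.
k=3: 138.2 kHz, 167.2 kHz.
k=4: 189.1 kHz, 218.1 kHz.
Within [43.3 kHz, 147.5 kHz]: 65.4 kHz, 87.3 kHz, 116.3 kHz, 138.2 kHz.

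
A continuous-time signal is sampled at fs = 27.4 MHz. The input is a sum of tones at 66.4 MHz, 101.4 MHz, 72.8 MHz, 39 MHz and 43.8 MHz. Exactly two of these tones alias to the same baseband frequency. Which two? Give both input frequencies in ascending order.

fs/2 = 13.7 MHz.
66.4 MHz mod fs = 11.6 MHz.
11.6 MHz ≤ fs/2 = 13.7 MHz, appears at 11.6 MHz.
101.4 MHz mod fs = 19.2 MHz.
19.2 MHz > fs/2 = 13.7 MHz, folds to fs − 19.2 MHz = 8.2 MHz.
72.8 MHz mod fs = 18 MHz.
18 MHz > fs/2 = 13.7 MHz, folds to fs − 18 MHz = 9.4 MHz.
39 MHz mod fs = 11.6 MHz.
11.6 MHz ≤ fs/2 = 13.7 MHz, appears at 11.6 MHz.
43.8 MHz mod fs = 16.4 MHz.
16.4 MHz > fs/2 = 13.7 MHz, folds to fs − 16.4 MHz = 11 MHz.
39 MHz and 66.4 MHz both map to 11.6 MHz.

39 MHz, 66.4 MHz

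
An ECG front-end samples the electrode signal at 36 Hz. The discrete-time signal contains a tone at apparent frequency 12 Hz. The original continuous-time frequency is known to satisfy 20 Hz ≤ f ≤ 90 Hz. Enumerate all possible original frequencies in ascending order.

24 Hz, 48 Hz, 60 Hz, 84 Hz

Frequencies that alias to 12 Hz are k·fs ± 12 Hz for integer k ≥ 0.
k=0: 12 Hz.
k=1: 24 Hz, 48 Hz.
k=2: 60 Hz, 84 Hz.
k=3: 96 Hz, 120 Hz.
Within [20 Hz, 90 Hz]: 24 Hz, 48 Hz, 60 Hz, 84 Hz.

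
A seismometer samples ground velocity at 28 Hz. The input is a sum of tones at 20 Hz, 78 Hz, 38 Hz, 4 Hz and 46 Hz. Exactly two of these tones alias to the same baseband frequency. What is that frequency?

10 Hz

fs/2 = 14 Hz.
20 Hz > fs/2 = 14 Hz, folds to fs − 20 Hz = 8 Hz.
78 Hz mod fs = 22 Hz.
22 Hz > fs/2 = 14 Hz, folds to fs − 22 Hz = 6 Hz.
38 Hz mod fs = 10 Hz.
10 Hz ≤ fs/2 = 14 Hz, appears at 10 Hz.
4 Hz ≤ fs/2 = 14 Hz, passes unchanged.
46 Hz mod fs = 18 Hz.
18 Hz > fs/2 = 14 Hz, folds to fs − 18 Hz = 10 Hz.
38 Hz and 46 Hz both map to 10 Hz.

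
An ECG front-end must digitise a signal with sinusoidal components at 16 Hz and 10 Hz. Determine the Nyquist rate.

Highest-frequency component: 16 Hz.
Nyquist rate = 2 × 16 Hz = 32 Hz.

32 Hz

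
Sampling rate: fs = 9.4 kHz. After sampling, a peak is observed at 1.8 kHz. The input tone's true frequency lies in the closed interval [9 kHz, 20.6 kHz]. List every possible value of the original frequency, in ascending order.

11.2 kHz, 17 kHz, 20.6 kHz

Frequencies that alias to 1.8 kHz are k·fs ± 1.8 kHz for integer k ≥ 0.
k=0: 1.8 kHz.
k=1: 7.6 kHz, 11.2 kHz.
k=2: 17 kHz, 20.6 kHz.
k=3: 26.4 kHz, 30 kHz.
Within [9 kHz, 20.6 kHz]: 11.2 kHz, 17 kHz, 20.6 kHz.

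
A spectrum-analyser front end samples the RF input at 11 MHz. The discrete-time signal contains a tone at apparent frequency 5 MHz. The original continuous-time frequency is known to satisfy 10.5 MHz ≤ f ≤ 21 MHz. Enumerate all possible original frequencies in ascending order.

Frequencies that alias to 5 MHz are k·fs ± 5 MHz for integer k ≥ 0.
k=0: 5 MHz.
k=1: 6 MHz, 16 MHz.
k=2: 17 MHz, 27 MHz.
k=3: 28 MHz, 38 MHz.
Within [10.5 MHz, 21 MHz]: 16 MHz, 17 MHz.

16 MHz, 17 MHz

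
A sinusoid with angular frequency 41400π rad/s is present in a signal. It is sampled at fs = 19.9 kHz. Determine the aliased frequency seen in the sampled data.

0.8 kHz

ω = 41400π rad/s → f = ω/(2π) = 20700 Hz = 20.7 kHz.
20.7 kHz mod fs = 0.8 kHz.
0.8 kHz ≤ fs/2 = 9.95 kHz, appears at 0.8 kHz.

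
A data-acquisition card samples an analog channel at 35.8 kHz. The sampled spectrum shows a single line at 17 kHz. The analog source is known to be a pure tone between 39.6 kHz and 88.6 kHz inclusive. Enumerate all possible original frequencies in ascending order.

52.8 kHz, 54.6 kHz, 88.6 kHz

Frequencies that alias to 17 kHz are k·fs ± 17 kHz for integer k ≥ 0.
k=0: 17 kHz.
k=1: 18.8 kHz, 52.8 kHz.
k=2: 54.6 kHz, 88.6 kHz.
k=3: 90.4 kHz, 124.4 kHz.
Within [39.6 kHz, 88.6 kHz]: 52.8 kHz, 54.6 kHz, 88.6 kHz.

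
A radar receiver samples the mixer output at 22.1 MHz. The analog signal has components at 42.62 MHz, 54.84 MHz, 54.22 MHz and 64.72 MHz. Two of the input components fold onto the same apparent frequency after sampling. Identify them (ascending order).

fs/2 = 11.05 MHz.
42.62 MHz mod fs = 20.52 MHz.
20.52 MHz > fs/2 = 11.05 MHz, folds to fs − 20.52 MHz = 1.58 MHz.
54.84 MHz mod fs = 10.64 MHz.
10.64 MHz ≤ fs/2 = 11.05 MHz, appears at 10.64 MHz.
54.22 MHz mod fs = 10.02 MHz.
10.02 MHz ≤ fs/2 = 11.05 MHz, appears at 10.02 MHz.
64.72 MHz mod fs = 20.52 MHz.
20.52 MHz > fs/2 = 11.05 MHz, folds to fs − 20.52 MHz = 1.58 MHz.
42.62 MHz and 64.72 MHz both map to 1.58 MHz.

42.62 MHz, 64.72 MHz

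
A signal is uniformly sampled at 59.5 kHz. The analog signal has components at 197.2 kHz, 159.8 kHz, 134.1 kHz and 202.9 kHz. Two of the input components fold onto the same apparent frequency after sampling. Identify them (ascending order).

fs/2 = 29.75 kHz.
197.2 kHz mod fs = 18.7 kHz.
18.7 kHz ≤ fs/2 = 29.75 kHz, appears at 18.7 kHz.
159.8 kHz mod fs = 40.8 kHz.
40.8 kHz > fs/2 = 29.75 kHz, folds to fs − 40.8 kHz = 18.7 kHz.
134.1 kHz mod fs = 15.1 kHz.
15.1 kHz ≤ fs/2 = 29.75 kHz, appears at 15.1 kHz.
202.9 kHz mod fs = 24.4 kHz.
24.4 kHz ≤ fs/2 = 29.75 kHz, appears at 24.4 kHz.
159.8 kHz and 197.2 kHz both map to 18.7 kHz.

159.8 kHz, 197.2 kHz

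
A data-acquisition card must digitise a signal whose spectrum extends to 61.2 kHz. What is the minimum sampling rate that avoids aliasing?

122.4 kHz

Nyquist rate = 2 × 61.2 kHz = 122.4 kHz.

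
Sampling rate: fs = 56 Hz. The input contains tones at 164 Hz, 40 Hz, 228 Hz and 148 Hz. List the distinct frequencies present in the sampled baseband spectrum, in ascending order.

4 Hz, 16 Hz, 20 Hz

fs/2 = 28 Hz.
164 Hz mod fs = 52 Hz.
52 Hz > fs/2 = 28 Hz, folds to fs − 52 Hz = 4 Hz.
40 Hz > fs/2 = 28 Hz, folds to fs − 40 Hz = 16 Hz.
228 Hz mod fs = 4 Hz.
4 Hz ≤ fs/2 = 28 Hz, appears at 4 Hz.
148 Hz mod fs = 36 Hz.
36 Hz > fs/2 = 28 Hz, folds to fs − 36 Hz = 20 Hz.
Distinct values: {4 Hz, 16 Hz, 20 Hz}.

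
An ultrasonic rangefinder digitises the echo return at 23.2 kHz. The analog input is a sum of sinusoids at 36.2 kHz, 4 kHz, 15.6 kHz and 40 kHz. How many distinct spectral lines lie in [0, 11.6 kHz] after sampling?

fs/2 = 11.6 kHz.
36.2 kHz mod fs = 13 kHz.
13 kHz > fs/2 = 11.6 kHz, folds to fs − 13 kHz = 10.2 kHz.
4 kHz ≤ fs/2 = 11.6 kHz, passes unchanged.
15.6 kHz > fs/2 = 11.6 kHz, folds to fs − 15.6 kHz = 7.6 kHz.
40 kHz mod fs = 16.8 kHz.
16.8 kHz > fs/2 = 11.6 kHz, folds to fs − 16.8 kHz = 6.4 kHz.
Distinct values: {4 kHz, 6.4 kHz, 7.6 kHz, 10.2 kHz} → 4.

4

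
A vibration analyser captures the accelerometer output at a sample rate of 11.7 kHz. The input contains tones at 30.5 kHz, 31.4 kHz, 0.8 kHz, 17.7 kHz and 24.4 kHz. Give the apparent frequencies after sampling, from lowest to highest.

0.8 kHz, 1 kHz, 3.7 kHz, 4.6 kHz, 5.7 kHz

fs/2 = 5.85 kHz.
30.5 kHz mod fs = 7.1 kHz.
7.1 kHz > fs/2 = 5.85 kHz, folds to fs − 7.1 kHz = 4.6 kHz.
31.4 kHz mod fs = 8 kHz.
8 kHz > fs/2 = 5.85 kHz, folds to fs − 8 kHz = 3.7 kHz.
0.8 kHz ≤ fs/2 = 5.85 kHz, passes unchanged.
17.7 kHz mod fs = 6 kHz.
6 kHz > fs/2 = 5.85 kHz, folds to fs − 6 kHz = 5.7 kHz.
24.4 kHz mod fs = 1 kHz.
1 kHz ≤ fs/2 = 5.85 kHz, appears at 1 kHz.
Distinct values: {0.8 kHz, 1 kHz, 3.7 kHz, 4.6 kHz, 5.7 kHz}.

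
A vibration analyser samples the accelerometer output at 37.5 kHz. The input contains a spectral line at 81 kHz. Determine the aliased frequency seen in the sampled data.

81 kHz mod fs = 6 kHz.
6 kHz ≤ fs/2 = 18.75 kHz, appears at 6 kHz.

6 kHz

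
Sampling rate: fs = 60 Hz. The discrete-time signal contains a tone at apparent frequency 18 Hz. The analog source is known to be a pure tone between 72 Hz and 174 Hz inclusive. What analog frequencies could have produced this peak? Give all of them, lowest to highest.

Frequencies that alias to 18 Hz are k·fs ± 18 Hz for integer k ≥ 0.
k=0: 18 Hz.
k=1: 42 Hz, 78 Hz.
k=2: 102 Hz, 138 Hz.
k=3: 162 Hz, 198 Hz.
k=4: 222 Hz, 258 Hz.
Within [72 Hz, 174 Hz]: 78 Hz, 102 Hz, 138 Hz, 162 Hz.

78 Hz, 102 Hz, 138 Hz, 162 Hz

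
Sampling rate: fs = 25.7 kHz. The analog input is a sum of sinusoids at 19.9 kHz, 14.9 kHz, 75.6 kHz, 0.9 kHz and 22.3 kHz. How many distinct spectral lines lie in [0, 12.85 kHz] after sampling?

5

fs/2 = 12.85 kHz.
19.9 kHz > fs/2 = 12.85 kHz, folds to fs − 19.9 kHz = 5.8 kHz.
14.9 kHz > fs/2 = 12.85 kHz, folds to fs − 14.9 kHz = 10.8 kHz.
75.6 kHz mod fs = 24.2 kHz.
24.2 kHz > fs/2 = 12.85 kHz, folds to fs − 24.2 kHz = 1.5 kHz.
0.9 kHz ≤ fs/2 = 12.85 kHz, passes unchanged.
22.3 kHz > fs/2 = 12.85 kHz, folds to fs − 22.3 kHz = 3.4 kHz.
Distinct values: {0.9 kHz, 1.5 kHz, 3.4 kHz, 5.8 kHz, 10.8 kHz} → 5.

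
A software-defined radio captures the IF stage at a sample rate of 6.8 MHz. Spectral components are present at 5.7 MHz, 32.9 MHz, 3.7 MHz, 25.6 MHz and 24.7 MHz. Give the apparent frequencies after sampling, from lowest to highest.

1.1 MHz, 1.6 MHz, 2.5 MHz, 3.1 MHz

fs/2 = 3.4 MHz.
5.7 MHz > fs/2 = 3.4 MHz, folds to fs − 5.7 MHz = 1.1 MHz.
32.9 MHz mod fs = 5.7 MHz.
5.7 MHz > fs/2 = 3.4 MHz, folds to fs − 5.7 MHz = 1.1 MHz.
3.7 MHz > fs/2 = 3.4 MHz, folds to fs − 3.7 MHz = 3.1 MHz.
25.6 MHz mod fs = 5.2 MHz.
5.2 MHz > fs/2 = 3.4 MHz, folds to fs − 5.2 MHz = 1.6 MHz.
24.7 MHz mod fs = 4.3 MHz.
4.3 MHz > fs/2 = 3.4 MHz, folds to fs − 4.3 MHz = 2.5 MHz.
Distinct values: {1.1 MHz, 1.6 MHz, 2.5 MHz, 3.1 MHz}.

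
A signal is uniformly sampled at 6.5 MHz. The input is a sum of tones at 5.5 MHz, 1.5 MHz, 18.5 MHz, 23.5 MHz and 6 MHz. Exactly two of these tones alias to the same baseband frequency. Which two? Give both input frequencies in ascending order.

fs/2 = 3.25 MHz.
5.5 MHz > fs/2 = 3.25 MHz, folds to fs − 5.5 MHz = 1 MHz.
1.5 MHz ≤ fs/2 = 3.25 MHz, passes unchanged.
18.5 MHz mod fs = 5.5 MHz.
5.5 MHz > fs/2 = 3.25 MHz, folds to fs − 5.5 MHz = 1 MHz.
23.5 MHz mod fs = 4 MHz.
4 MHz > fs/2 = 3.25 MHz, folds to fs − 4 MHz = 2.5 MHz.
6 MHz > fs/2 = 3.25 MHz, folds to fs − 6 MHz = 0.5 MHz.
5.5 MHz and 18.5 MHz both map to 1 MHz.

5.5 MHz, 18.5 MHz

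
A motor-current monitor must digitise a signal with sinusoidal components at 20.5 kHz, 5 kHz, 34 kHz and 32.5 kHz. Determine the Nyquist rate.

Highest-frequency component: 34 kHz.
Nyquist rate = 2 × 34 kHz = 68 kHz.

68 kHz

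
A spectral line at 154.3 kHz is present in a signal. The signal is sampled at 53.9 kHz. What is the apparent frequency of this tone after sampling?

7.4 kHz

154.3 kHz mod fs = 46.5 kHz.
46.5 kHz > fs/2 = 26.95 kHz, folds to fs − 46.5 kHz = 7.4 kHz.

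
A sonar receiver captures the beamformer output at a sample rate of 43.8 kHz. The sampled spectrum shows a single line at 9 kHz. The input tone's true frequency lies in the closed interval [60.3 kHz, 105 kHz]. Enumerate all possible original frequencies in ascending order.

78.6 kHz, 96.6 kHz

Frequencies that alias to 9 kHz are k·fs ± 9 kHz for integer k ≥ 0.
k=0: 9 kHz.
k=1: 34.8 kHz, 52.8 kHz.
k=2: 78.6 kHz, 96.6 kHz.
k=3: 122.4 kHz, 140.4 kHz.
Within [60.3 kHz, 105 kHz]: 78.6 kHz, 96.6 kHz.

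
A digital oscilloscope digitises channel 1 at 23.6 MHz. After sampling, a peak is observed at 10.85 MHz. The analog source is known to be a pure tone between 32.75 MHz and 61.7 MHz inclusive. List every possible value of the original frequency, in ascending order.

34.45 MHz, 36.35 MHz, 58.05 MHz, 59.95 MHz

Frequencies that alias to 10.85 MHz are k·fs ± 10.85 MHz for integer k ≥ 0.
k=0: 10.85 MHz.
k=1: 12.75 MHz, 34.45 MHz.
k=2: 36.35 MHz, 58.05 MHz.
k=3: 59.95 MHz, 81.65 MHz.
k=4: 83.55 MHz, 105.25 MHz.
Within [32.75 MHz, 61.7 MHz]: 34.45 MHz, 36.35 MHz, 58.05 MHz, 59.95 MHz.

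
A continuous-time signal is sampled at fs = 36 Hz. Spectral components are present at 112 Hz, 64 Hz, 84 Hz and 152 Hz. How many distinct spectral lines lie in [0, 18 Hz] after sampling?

fs/2 = 18 Hz.
112 Hz mod fs = 4 Hz.
4 Hz ≤ fs/2 = 18 Hz, appears at 4 Hz.
64 Hz mod fs = 28 Hz.
28 Hz > fs/2 = 18 Hz, folds to fs − 28 Hz = 8 Hz.
84 Hz mod fs = 12 Hz.
12 Hz ≤ fs/2 = 18 Hz, appears at 12 Hz.
152 Hz mod fs = 8 Hz.
8 Hz ≤ fs/2 = 18 Hz, appears at 8 Hz.
Distinct values: {4 Hz, 8 Hz, 12 Hz} → 3.

3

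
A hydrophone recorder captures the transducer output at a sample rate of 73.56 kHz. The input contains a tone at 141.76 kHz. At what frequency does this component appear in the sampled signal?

5.36 kHz

141.76 kHz mod fs = 68.2 kHz.
68.2 kHz > fs/2 = 36.78 kHz, folds to fs − 68.2 kHz = 5.36 kHz.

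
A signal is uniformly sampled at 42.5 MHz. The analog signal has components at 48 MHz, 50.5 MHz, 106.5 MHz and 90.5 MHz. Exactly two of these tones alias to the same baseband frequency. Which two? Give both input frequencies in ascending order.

fs/2 = 21.25 MHz.
48 MHz mod fs = 5.5 MHz.
5.5 MHz ≤ fs/2 = 21.25 MHz, appears at 5.5 MHz.
50.5 MHz mod fs = 8 MHz.
8 MHz ≤ fs/2 = 21.25 MHz, appears at 8 MHz.
106.5 MHz mod fs = 21.5 MHz.
21.5 MHz > fs/2 = 21.25 MHz, folds to fs − 21.5 MHz = 21 MHz.
90.5 MHz mod fs = 5.5 MHz.
5.5 MHz ≤ fs/2 = 21.25 MHz, appears at 5.5 MHz.
48 MHz and 90.5 MHz both map to 5.5 MHz.

48 MHz, 90.5 MHz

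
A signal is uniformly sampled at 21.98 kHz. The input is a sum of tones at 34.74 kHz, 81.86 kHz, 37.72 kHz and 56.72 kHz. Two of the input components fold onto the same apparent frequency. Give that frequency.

9.22 kHz

fs/2 = 10.99 kHz.
34.74 kHz mod fs = 12.76 kHz.
12.76 kHz > fs/2 = 10.99 kHz, folds to fs − 12.76 kHz = 9.22 kHz.
81.86 kHz mod fs = 15.92 kHz.
15.92 kHz > fs/2 = 10.99 kHz, folds to fs − 15.92 kHz = 6.06 kHz.
37.72 kHz mod fs = 15.74 kHz.
15.74 kHz > fs/2 = 10.99 kHz, folds to fs − 15.74 kHz = 6.24 kHz.
56.72 kHz mod fs = 12.76 kHz.
12.76 kHz > fs/2 = 10.99 kHz, folds to fs − 12.76 kHz = 9.22 kHz.
34.74 kHz and 56.72 kHz both map to 9.22 kHz.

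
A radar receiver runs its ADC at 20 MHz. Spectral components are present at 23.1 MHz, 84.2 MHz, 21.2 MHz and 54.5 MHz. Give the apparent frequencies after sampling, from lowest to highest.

fs/2 = 10 MHz.
23.1 MHz mod fs = 3.1 MHz.
3.1 MHz ≤ fs/2 = 10 MHz, appears at 3.1 MHz.
84.2 MHz mod fs = 4.2 MHz.
4.2 MHz ≤ fs/2 = 10 MHz, appears at 4.2 MHz.
21.2 MHz mod fs = 1.2 MHz.
1.2 MHz ≤ fs/2 = 10 MHz, appears at 1.2 MHz.
54.5 MHz mod fs = 14.5 MHz.
14.5 MHz > fs/2 = 10 MHz, folds to fs − 14.5 MHz = 5.5 MHz.
Distinct values: {1.2 MHz, 3.1 MHz, 4.2 MHz, 5.5 MHz}.

1.2 MHz, 3.1 MHz, 4.2 MHz, 5.5 MHz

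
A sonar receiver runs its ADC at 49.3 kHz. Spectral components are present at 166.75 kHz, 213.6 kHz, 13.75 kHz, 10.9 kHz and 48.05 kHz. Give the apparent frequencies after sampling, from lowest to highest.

fs/2 = 24.65 kHz.
166.75 kHz mod fs = 18.85 kHz.
18.85 kHz ≤ fs/2 = 24.65 kHz, appears at 18.85 kHz.
213.6 kHz mod fs = 16.4 kHz.
16.4 kHz ≤ fs/2 = 24.65 kHz, appears at 16.4 kHz.
13.75 kHz ≤ fs/2 = 24.65 kHz, passes unchanged.
10.9 kHz ≤ fs/2 = 24.65 kHz, passes unchanged.
48.05 kHz > fs/2 = 24.65 kHz, folds to fs − 48.05 kHz = 1.25 kHz.
Distinct values: {1.25 kHz, 10.9 kHz, 13.75 kHz, 16.4 kHz, 18.85 kHz}.

1.25 kHz, 10.9 kHz, 13.75 kHz, 16.4 kHz, 18.85 kHz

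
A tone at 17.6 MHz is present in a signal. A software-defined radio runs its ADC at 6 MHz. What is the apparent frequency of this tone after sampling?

17.6 MHz mod fs = 5.6 MHz.
5.6 MHz > fs/2 = 3 MHz, folds to fs − 5.6 MHz = 0.4 MHz.

0.4 MHz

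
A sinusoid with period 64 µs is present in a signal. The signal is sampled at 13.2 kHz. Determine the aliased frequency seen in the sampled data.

2.425 kHz

T = 64 µs → f = 1/T = 15.625 kHz.
15.625 kHz mod fs = 2.425 kHz.
2.425 kHz ≤ fs/2 = 6.6 kHz, appears at 2.425 kHz.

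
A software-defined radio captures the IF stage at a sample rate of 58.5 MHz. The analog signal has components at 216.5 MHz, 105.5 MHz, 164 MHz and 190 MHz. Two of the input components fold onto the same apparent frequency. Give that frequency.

fs/2 = 29.25 MHz.
216.5 MHz mod fs = 41 MHz.
41 MHz > fs/2 = 29.25 MHz, folds to fs − 41 MHz = 17.5 MHz.
105.5 MHz mod fs = 47 MHz.
47 MHz > fs/2 = 29.25 MHz, folds to fs − 47 MHz = 11.5 MHz.
164 MHz mod fs = 47 MHz.
47 MHz > fs/2 = 29.25 MHz, folds to fs − 47 MHz = 11.5 MHz.
190 MHz mod fs = 14.5 MHz.
14.5 MHz ≤ fs/2 = 29.25 MHz, appears at 14.5 MHz.
105.5 MHz and 164 MHz both map to 11.5 MHz.

11.5 MHz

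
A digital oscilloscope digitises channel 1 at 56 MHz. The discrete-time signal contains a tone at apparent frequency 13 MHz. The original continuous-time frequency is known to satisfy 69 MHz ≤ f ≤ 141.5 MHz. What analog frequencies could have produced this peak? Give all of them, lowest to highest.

Frequencies that alias to 13 MHz are k·fs ± 13 MHz for integer k ≥ 0.
k=0: 13 MHz.
k=1: 43 MHz, 69 MHz.
k=2: 99 MHz, 125 MHz.
k=3: 155 MHz, 181 MHz.
Within [69 MHz, 141.5 MHz]: 69 MHz, 99 MHz, 125 MHz.

69 MHz, 99 MHz, 125 MHz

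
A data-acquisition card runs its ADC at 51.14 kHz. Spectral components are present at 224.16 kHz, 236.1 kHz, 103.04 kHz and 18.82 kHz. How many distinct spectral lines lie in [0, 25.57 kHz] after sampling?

3

fs/2 = 25.57 kHz.
224.16 kHz mod fs = 19.6 kHz.
19.6 kHz ≤ fs/2 = 25.57 kHz, appears at 19.6 kHz.
236.1 kHz mod fs = 31.54 kHz.
31.54 kHz > fs/2 = 25.57 kHz, folds to fs − 31.54 kHz = 19.6 kHz.
103.04 kHz mod fs = 0.76 kHz.
0.76 kHz ≤ fs/2 = 25.57 kHz, appears at 0.76 kHz.
18.82 kHz ≤ fs/2 = 25.57 kHz, passes unchanged.
Distinct values: {0.76 kHz, 18.82 kHz, 19.6 kHz} → 3.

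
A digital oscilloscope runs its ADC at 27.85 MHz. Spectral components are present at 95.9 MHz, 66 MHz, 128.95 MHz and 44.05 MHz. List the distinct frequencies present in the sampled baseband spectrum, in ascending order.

fs/2 = 13.925 MHz.
95.9 MHz mod fs = 12.35 MHz.
12.35 MHz ≤ fs/2 = 13.925 MHz, appears at 12.35 MHz.
66 MHz mod fs = 10.3 MHz.
10.3 MHz ≤ fs/2 = 13.925 MHz, appears at 10.3 MHz.
128.95 MHz mod fs = 17.55 MHz.
17.55 MHz > fs/2 = 13.925 MHz, folds to fs − 17.55 MHz = 10.3 MHz.
44.05 MHz mod fs = 16.2 MHz.
16.2 MHz > fs/2 = 13.925 MHz, folds to fs − 16.2 MHz = 11.65 MHz.
Distinct values: {10.3 MHz, 11.65 MHz, 12.35 MHz}.

10.3 MHz, 11.65 MHz, 12.35 MHz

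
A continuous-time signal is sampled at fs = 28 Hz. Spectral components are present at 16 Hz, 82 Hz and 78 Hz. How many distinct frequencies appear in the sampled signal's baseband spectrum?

3

fs/2 = 14 Hz.
16 Hz > fs/2 = 14 Hz, folds to fs − 16 Hz = 12 Hz.
82 Hz mod fs = 26 Hz.
26 Hz > fs/2 = 14 Hz, folds to fs − 26 Hz = 2 Hz.
78 Hz mod fs = 22 Hz.
22 Hz > fs/2 = 14 Hz, folds to fs − 22 Hz = 6 Hz.
Distinct values: {2 Hz, 6 Hz, 12 Hz} → 3.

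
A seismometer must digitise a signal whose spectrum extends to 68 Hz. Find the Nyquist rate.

Nyquist rate = 2 × 68 Hz = 136 Hz.

136 Hz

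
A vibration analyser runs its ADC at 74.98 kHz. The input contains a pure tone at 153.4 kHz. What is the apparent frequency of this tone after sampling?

3.44 kHz

153.4 kHz mod fs = 3.44 kHz.
3.44 kHz ≤ fs/2 = 37.49 kHz, appears at 3.44 kHz.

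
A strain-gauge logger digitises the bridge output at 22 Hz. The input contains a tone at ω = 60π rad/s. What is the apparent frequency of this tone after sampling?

ω = 60π rad/s → f = ω/(2π) = 30 Hz.
30 Hz mod fs = 8 Hz.
8 Hz ≤ fs/2 = 11 Hz, appears at 8 Hz.

8 Hz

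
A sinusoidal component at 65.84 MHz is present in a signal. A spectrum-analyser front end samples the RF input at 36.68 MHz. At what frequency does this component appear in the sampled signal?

65.84 MHz mod fs = 29.16 MHz.
29.16 MHz > fs/2 = 18.34 MHz, folds to fs − 29.16 MHz = 7.52 MHz.

7.52 MHz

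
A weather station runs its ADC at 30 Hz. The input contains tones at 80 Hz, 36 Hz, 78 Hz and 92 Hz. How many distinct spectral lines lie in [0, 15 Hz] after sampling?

fs/2 = 15 Hz.
80 Hz mod fs = 20 Hz.
20 Hz > fs/2 = 15 Hz, folds to fs − 20 Hz = 10 Hz.
36 Hz mod fs = 6 Hz.
6 Hz ≤ fs/2 = 15 Hz, appears at 6 Hz.
78 Hz mod fs = 18 Hz.
18 Hz > fs/2 = 15 Hz, folds to fs − 18 Hz = 12 Hz.
92 Hz mod fs = 2 Hz.
2 Hz ≤ fs/2 = 15 Hz, appears at 2 Hz.
Distinct values: {2 Hz, 6 Hz, 10 Hz, 12 Hz} → 4.

4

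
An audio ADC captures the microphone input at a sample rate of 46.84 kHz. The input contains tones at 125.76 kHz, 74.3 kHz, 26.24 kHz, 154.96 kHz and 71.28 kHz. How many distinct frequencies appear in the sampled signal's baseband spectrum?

fs/2 = 23.42 kHz.
125.76 kHz mod fs = 32.08 kHz.
32.08 kHz > fs/2 = 23.42 kHz, folds to fs − 32.08 kHz = 14.76 kHz.
74.3 kHz mod fs = 27.46 kHz.
27.46 kHz > fs/2 = 23.42 kHz, folds to fs − 27.46 kHz = 19.38 kHz.
26.24 kHz > fs/2 = 23.42 kHz, folds to fs − 26.24 kHz = 20.6 kHz.
154.96 kHz mod fs = 14.44 kHz.
14.44 kHz ≤ fs/2 = 23.42 kHz, appears at 14.44 kHz.
71.28 kHz mod fs = 24.44 kHz.
24.44 kHz > fs/2 = 23.42 kHz, folds to fs − 24.44 kHz = 22.4 kHz.
Distinct values: {14.44 kHz, 14.76 kHz, 19.38 kHz, 20.6 kHz, 22.4 kHz} → 5.

5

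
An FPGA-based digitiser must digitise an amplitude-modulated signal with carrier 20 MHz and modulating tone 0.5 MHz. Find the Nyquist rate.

41 MHz

AM sidebands sit at fc ± fm = 19.5 MHz and 20.5 MHz.
Highest-frequency component: 20.5 MHz.
Nyquist rate = 2 × 20.5 MHz = 41 MHz.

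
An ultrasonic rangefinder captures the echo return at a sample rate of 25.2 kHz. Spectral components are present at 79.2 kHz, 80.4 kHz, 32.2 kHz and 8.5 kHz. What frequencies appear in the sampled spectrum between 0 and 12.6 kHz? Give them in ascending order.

3.6 kHz, 4.8 kHz, 7 kHz, 8.5 kHz

fs/2 = 12.6 kHz.
79.2 kHz mod fs = 3.6 kHz.
3.6 kHz ≤ fs/2 = 12.6 kHz, appears at 3.6 kHz.
80.4 kHz mod fs = 4.8 kHz.
4.8 kHz ≤ fs/2 = 12.6 kHz, appears at 4.8 kHz.
32.2 kHz mod fs = 7 kHz.
7 kHz ≤ fs/2 = 12.6 kHz, appears at 7 kHz.
8.5 kHz ≤ fs/2 = 12.6 kHz, passes unchanged.
Distinct values: {3.6 kHz, 4.8 kHz, 7 kHz, 8.5 kHz}.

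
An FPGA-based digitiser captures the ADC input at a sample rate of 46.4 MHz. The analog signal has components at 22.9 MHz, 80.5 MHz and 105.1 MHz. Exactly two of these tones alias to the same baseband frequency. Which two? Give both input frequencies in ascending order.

fs/2 = 23.2 MHz.
22.9 MHz ≤ fs/2 = 23.2 MHz, passes unchanged.
80.5 MHz mod fs = 34.1 MHz.
34.1 MHz > fs/2 = 23.2 MHz, folds to fs − 34.1 MHz = 12.3 MHz.
105.1 MHz mod fs = 12.3 MHz.
12.3 MHz ≤ fs/2 = 23.2 MHz, appears at 12.3 MHz.
80.5 MHz and 105.1 MHz both map to 12.3 MHz.

80.5 MHz, 105.1 MHz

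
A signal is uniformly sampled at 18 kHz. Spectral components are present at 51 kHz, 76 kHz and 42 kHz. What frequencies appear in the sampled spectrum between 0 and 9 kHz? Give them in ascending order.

fs/2 = 9 kHz.
51 kHz mod fs = 15 kHz.
15 kHz > fs/2 = 9 kHz, folds to fs − 15 kHz = 3 kHz.
76 kHz mod fs = 4 kHz.
4 kHz ≤ fs/2 = 9 kHz, appears at 4 kHz.
42 kHz mod fs = 6 kHz.
6 kHz ≤ fs/2 = 9 kHz, appears at 6 kHz.
Distinct values: {3 kHz, 4 kHz, 6 kHz}.

3 kHz, 4 kHz, 6 kHz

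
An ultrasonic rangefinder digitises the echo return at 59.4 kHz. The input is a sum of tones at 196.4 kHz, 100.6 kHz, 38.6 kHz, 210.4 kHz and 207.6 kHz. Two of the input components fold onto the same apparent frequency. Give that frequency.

fs/2 = 29.7 kHz.
196.4 kHz mod fs = 18.2 kHz.
18.2 kHz ≤ fs/2 = 29.7 kHz, appears at 18.2 kHz.
100.6 kHz mod fs = 41.2 kHz.
41.2 kHz > fs/2 = 29.7 kHz, folds to fs − 41.2 kHz = 18.2 kHz.
38.6 kHz > fs/2 = 29.7 kHz, folds to fs − 38.6 kHz = 20.8 kHz.
210.4 kHz mod fs = 32.2 kHz.
32.2 kHz > fs/2 = 29.7 kHz, folds to fs − 32.2 kHz = 27.2 kHz.
207.6 kHz mod fs = 29.4 kHz.
29.4 kHz ≤ fs/2 = 29.7 kHz, appears at 29.4 kHz.
100.6 kHz and 196.4 kHz both map to 18.2 kHz.

18.2 kHz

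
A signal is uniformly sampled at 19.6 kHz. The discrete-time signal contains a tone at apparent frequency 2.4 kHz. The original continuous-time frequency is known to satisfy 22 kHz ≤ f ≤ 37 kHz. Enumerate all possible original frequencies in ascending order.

22 kHz, 36.8 kHz

Frequencies that alias to 2.4 kHz are k·fs ± 2.4 kHz for integer k ≥ 0.
k=0: 2.4 kHz.
k=1: 17.2 kHz, 22 kHz.
k=2: 36.8 kHz, 41.6 kHz.
k=3: 56.4 kHz, 61.2 kHz.
Within [22 kHz, 37 kHz]: 22 kHz, 36.8 kHz.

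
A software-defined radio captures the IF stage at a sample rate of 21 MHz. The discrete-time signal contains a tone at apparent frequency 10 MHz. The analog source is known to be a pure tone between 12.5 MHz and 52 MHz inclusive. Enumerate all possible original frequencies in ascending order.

31 MHz, 32 MHz, 52 MHz

Frequencies that alias to 10 MHz are k·fs ± 10 MHz for integer k ≥ 0.
k=0: 10 MHz.
k=1: 11 MHz, 31 MHz.
k=2: 32 MHz, 52 MHz.
k=3: 53 MHz, 73 MHz.
Within [12.5 MHz, 52 MHz]: 31 MHz, 32 MHz, 52 MHz.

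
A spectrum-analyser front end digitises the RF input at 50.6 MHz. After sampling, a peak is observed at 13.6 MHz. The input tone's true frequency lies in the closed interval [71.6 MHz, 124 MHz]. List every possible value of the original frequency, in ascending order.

87.6 MHz, 114.8 MHz

Frequencies that alias to 13.6 MHz are k·fs ± 13.6 MHz for integer k ≥ 0.
k=0: 13.6 MHz.
k=1: 37 MHz, 64.2 MHz.
k=2: 87.6 MHz, 114.8 MHz.
k=3: 138.2 MHz, 165.4 MHz.
Within [71.6 MHz, 124 MHz]: 87.6 MHz, 114.8 MHz.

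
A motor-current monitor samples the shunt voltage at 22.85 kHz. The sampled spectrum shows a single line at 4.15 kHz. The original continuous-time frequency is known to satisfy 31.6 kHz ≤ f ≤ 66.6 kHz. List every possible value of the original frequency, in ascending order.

41.55 kHz, 49.85 kHz, 64.4 kHz

Frequencies that alias to 4.15 kHz are k·fs ± 4.15 kHz for integer k ≥ 0.
k=0: 4.15 kHz.
k=1: 18.7 kHz, 27 kHz.
k=2: 41.55 kHz, 49.85 kHz.
k=3: 64.4 kHz, 72.7 kHz.
k=4: 87.25 kHz, 95.55 kHz.
Within [31.6 kHz, 66.6 kHz]: 41.55 kHz, 49.85 kHz, 64.4 kHz.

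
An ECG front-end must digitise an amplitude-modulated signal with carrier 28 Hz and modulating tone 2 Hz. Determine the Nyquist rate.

60 Hz

AM sidebands sit at fc ± fm = 26 Hz and 30 Hz.
Highest-frequency component: 30 Hz.
Nyquist rate = 2 × 30 Hz = 60 Hz.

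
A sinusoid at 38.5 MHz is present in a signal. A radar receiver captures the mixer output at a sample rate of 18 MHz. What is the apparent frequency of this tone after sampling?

2.5 MHz

38.5 MHz mod fs = 2.5 MHz.
2.5 MHz ≤ fs/2 = 9 MHz, appears at 2.5 MHz.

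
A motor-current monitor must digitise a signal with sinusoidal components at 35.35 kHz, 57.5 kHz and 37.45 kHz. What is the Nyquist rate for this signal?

Highest-frequency component: 57.5 kHz.
Nyquist rate = 2 × 57.5 kHz = 115 kHz.

115 kHz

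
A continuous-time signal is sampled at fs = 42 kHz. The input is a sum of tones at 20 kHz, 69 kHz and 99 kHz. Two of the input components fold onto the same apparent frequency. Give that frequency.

15 kHz

fs/2 = 21 kHz.
20 kHz ≤ fs/2 = 21 kHz, passes unchanged.
69 kHz mod fs = 27 kHz.
27 kHz > fs/2 = 21 kHz, folds to fs − 27 kHz = 15 kHz.
99 kHz mod fs = 15 kHz.
15 kHz ≤ fs/2 = 21 kHz, appears at 15 kHz.
69 kHz and 99 kHz both map to 15 kHz.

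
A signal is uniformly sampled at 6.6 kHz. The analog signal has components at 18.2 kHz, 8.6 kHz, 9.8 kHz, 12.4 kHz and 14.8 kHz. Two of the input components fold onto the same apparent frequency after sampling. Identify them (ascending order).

14.8 kHz, 18.2 kHz

fs/2 = 3.3 kHz.
18.2 kHz mod fs = 5 kHz.
5 kHz > fs/2 = 3.3 kHz, folds to fs − 5 kHz = 1.6 kHz.
8.6 kHz mod fs = 2 kHz.
2 kHz ≤ fs/2 = 3.3 kHz, appears at 2 kHz.
9.8 kHz mod fs = 3.2 kHz.
3.2 kHz ≤ fs/2 = 3.3 kHz, appears at 3.2 kHz.
12.4 kHz mod fs = 5.8 kHz.
5.8 kHz > fs/2 = 3.3 kHz, folds to fs − 5.8 kHz = 0.8 kHz.
14.8 kHz mod fs = 1.6 kHz.
1.6 kHz ≤ fs/2 = 3.3 kHz, appears at 1.6 kHz.
14.8 kHz and 18.2 kHz both map to 1.6 kHz.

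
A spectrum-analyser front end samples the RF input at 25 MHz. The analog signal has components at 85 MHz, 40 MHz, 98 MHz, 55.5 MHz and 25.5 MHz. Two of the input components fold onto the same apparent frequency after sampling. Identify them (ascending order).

40 MHz, 85 MHz

fs/2 = 12.5 MHz.
85 MHz mod fs = 10 MHz.
10 MHz ≤ fs/2 = 12.5 MHz, appears at 10 MHz.
40 MHz mod fs = 15 MHz.
15 MHz > fs/2 = 12.5 MHz, folds to fs − 15 MHz = 10 MHz.
98 MHz mod fs = 23 MHz.
23 MHz > fs/2 = 12.5 MHz, folds to fs − 23 MHz = 2 MHz.
55.5 MHz mod fs = 5.5 MHz.
5.5 MHz ≤ fs/2 = 12.5 MHz, appears at 5.5 MHz.
25.5 MHz mod fs = 0.5 MHz.
0.5 MHz ≤ fs/2 = 12.5 MHz, appears at 0.5 MHz.
40 MHz and 85 MHz both map to 10 MHz.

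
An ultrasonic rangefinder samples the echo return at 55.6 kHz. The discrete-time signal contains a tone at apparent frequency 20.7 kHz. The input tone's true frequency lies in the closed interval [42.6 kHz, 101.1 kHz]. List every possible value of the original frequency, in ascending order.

76.3 kHz, 90.5 kHz

Frequencies that alias to 20.7 kHz are k·fs ± 20.7 kHz for integer k ≥ 0.
k=0: 20.7 kHz.
k=1: 34.9 kHz, 76.3 kHz.
k=2: 90.5 kHz, 131.9 kHz.
k=3: 146.1 kHz, 187.5 kHz.
Within [42.6 kHz, 101.1 kHz]: 76.3 kHz, 90.5 kHz.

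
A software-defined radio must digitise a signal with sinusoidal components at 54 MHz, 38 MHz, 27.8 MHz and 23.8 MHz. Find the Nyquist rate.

108 MHz

Highest-frequency component: 54 MHz.
Nyquist rate = 2 × 54 MHz = 108 MHz.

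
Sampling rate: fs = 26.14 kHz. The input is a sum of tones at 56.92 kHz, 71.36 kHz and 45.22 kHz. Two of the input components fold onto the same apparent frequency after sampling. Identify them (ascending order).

fs/2 = 13.07 kHz.
56.92 kHz mod fs = 4.64 kHz.
4.64 kHz ≤ fs/2 = 13.07 kHz, appears at 4.64 kHz.
71.36 kHz mod fs = 19.08 kHz.
19.08 kHz > fs/2 = 13.07 kHz, folds to fs − 19.08 kHz = 7.06 kHz.
45.22 kHz mod fs = 19.08 kHz.
19.08 kHz > fs/2 = 13.07 kHz, folds to fs − 19.08 kHz = 7.06 kHz.
45.22 kHz and 71.36 kHz both map to 7.06 kHz.

45.22 kHz, 71.36 kHz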